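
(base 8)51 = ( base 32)19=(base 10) 41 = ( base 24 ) 1H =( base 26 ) 1F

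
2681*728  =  1951768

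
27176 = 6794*4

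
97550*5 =487750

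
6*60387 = 362322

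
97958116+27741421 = 125699537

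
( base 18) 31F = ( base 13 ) 5c4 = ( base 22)21F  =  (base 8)1755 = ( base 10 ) 1005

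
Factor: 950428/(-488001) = -2^2*3^(  -  1)*47^(  -  1)*3461^( - 1 )*237607^1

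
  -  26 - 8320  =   - 8346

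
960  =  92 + 868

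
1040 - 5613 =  - 4573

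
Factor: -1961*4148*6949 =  - 2^2*17^1* 37^1*53^1*61^1 * 6949^1 = - 56524750372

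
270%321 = 270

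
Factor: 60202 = 2^1*31^1*971^1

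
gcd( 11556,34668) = 11556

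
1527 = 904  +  623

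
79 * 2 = 158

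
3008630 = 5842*515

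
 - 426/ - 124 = 213/62 = 3.44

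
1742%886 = 856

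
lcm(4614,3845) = 23070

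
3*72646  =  217938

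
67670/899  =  75 + 245/899 =75.27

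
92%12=8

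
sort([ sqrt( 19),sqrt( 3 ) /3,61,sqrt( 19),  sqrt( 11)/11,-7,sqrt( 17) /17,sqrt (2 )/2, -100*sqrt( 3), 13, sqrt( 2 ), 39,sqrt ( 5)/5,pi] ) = [ - 100*sqrt(3), - 7,sqrt( 17)/17, sqrt( 11)/11,sqrt( 5) /5,sqrt( 3)/3 , sqrt( 2)/2, sqrt ( 2 ), pi, sqrt( 19 ),sqrt(19),13,39, 61]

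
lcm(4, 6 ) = 12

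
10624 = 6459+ 4165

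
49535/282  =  49535/282= 175.66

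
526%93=61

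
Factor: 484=2^2*11^2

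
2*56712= 113424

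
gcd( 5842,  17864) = 2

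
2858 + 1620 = 4478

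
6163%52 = 27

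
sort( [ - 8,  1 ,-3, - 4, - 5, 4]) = [ - 8, - 5, - 4, - 3, 1, 4]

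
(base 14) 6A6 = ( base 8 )2452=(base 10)1322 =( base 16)52a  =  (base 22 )2G2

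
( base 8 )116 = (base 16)4e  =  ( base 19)42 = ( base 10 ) 78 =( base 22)3C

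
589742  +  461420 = 1051162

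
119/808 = 119/808 = 0.15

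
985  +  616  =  1601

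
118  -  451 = - 333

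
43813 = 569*77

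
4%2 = 0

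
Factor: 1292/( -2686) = -38/79  =  -  2^1* 19^1*79^ (- 1 )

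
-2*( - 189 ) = 378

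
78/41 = 1+37/41 = 1.90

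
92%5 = 2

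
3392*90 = 305280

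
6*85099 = 510594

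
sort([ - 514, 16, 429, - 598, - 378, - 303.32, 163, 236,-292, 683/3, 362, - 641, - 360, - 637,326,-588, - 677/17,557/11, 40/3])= [ - 641, - 637, - 598, - 588,-514 , - 378,-360, - 303.32, - 292, - 677/17,  40/3, 16, 557/11, 163, 683/3, 236, 326, 362, 429]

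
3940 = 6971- 3031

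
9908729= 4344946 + 5563783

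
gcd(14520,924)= 132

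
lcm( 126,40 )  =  2520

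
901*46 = 41446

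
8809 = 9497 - 688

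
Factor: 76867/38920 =2^( - 3)*5^( - 1)*79^1 = 79/40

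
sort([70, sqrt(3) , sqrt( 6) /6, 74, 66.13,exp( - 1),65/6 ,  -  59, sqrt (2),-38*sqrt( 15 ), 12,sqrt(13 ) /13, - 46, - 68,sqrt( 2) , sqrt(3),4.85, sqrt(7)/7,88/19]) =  [-38*sqrt ( 15), - 68, - 59,-46,sqrt(13 )/13 , exp( - 1 ), sqrt(7)/7 , sqrt ( 6 )/6, sqrt( 2 ) , sqrt(2),sqrt ( 3 ), sqrt(3 ), 88/19,  4.85, 65/6,12,66.13, 70,74 ]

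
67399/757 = 89 +26/757 = 89.03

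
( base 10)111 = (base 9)133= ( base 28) 3r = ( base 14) 7d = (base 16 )6F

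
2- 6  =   - 4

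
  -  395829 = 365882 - 761711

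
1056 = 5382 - 4326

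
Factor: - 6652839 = -3^1*89^1 * 24917^1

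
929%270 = 119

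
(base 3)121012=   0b110110101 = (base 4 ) 12311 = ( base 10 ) 437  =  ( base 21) kh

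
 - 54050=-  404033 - - 349983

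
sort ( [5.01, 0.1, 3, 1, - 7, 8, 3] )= [ - 7, 0.1,  1,3, 3,  5.01, 8] 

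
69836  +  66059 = 135895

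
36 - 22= 14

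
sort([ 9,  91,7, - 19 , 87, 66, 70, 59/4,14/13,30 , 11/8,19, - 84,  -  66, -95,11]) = [ - 95, -84,-66,-19,14/13,11/8, 7,  9,11,59/4,19,30,66,70, 87,91]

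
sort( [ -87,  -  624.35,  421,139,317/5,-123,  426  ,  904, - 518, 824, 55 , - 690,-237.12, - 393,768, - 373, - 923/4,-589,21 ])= [ - 690,-624.35,-589, - 518, -393, - 373,-237.12, - 923/4,-123,-87,21,55,317/5,139,421 , 426 , 768,824 , 904] 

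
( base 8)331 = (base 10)217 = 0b11011001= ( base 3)22001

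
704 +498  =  1202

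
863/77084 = 863/77084 = 0.01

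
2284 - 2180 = 104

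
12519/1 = 12519=12519.00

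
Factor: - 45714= - 2^1*3^1*19^1*401^1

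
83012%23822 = 11546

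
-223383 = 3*(-74461 )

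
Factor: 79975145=5^1*53^1*  301793^1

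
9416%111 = 92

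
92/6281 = 92/6281 = 0.01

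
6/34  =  3/17= 0.18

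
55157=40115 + 15042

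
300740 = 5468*55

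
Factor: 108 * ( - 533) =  - 57564 = - 2^2*3^3 * 13^1 * 41^1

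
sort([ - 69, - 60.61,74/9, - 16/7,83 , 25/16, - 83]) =[-83,- 69,-60.61, - 16/7,25/16,  74/9,83]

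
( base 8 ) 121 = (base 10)81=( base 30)2L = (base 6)213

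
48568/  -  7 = - 48568/7 = - 6938.29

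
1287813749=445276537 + 842537212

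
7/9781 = 7/9781 = 0.00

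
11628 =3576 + 8052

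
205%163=42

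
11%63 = 11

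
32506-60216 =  - 27710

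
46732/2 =23366 =23366.00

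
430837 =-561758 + 992595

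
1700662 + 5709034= 7409696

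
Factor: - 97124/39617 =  - 2^2 * 173^(-1 )*229^( - 1) * 24281^1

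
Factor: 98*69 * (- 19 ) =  - 128478 =-2^1*3^1*7^2*19^1*23^1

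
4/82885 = 4/82885 = 0.00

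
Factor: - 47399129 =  - 19^1*359^1*6949^1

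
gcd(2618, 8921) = 11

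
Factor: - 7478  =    -  2^1 * 3739^1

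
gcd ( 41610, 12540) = 570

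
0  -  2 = - 2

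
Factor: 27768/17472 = 89/56 = 2^ ( - 3)*7^( - 1 )*89^1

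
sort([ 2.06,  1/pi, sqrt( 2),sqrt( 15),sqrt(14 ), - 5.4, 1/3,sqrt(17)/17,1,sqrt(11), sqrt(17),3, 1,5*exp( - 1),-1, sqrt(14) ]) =[ - 5.4, - 1, sqrt( 17)/17, 1/pi, 1/3, 1,1, sqrt(2), 5*exp(-1 ), 2.06 , 3, sqrt(11),sqrt(  14) , sqrt( 14), sqrt(15),  sqrt( 17)]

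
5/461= 5/461 =0.01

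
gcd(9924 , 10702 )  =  2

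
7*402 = 2814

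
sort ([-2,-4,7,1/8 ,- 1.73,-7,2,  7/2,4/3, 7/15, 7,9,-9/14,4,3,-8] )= [ - 8, - 7, - 4, - 2, - 1.73  ,-9/14, 1/8,7/15,  4/3,2,3 , 7/2, 4, 7,7, 9]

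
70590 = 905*78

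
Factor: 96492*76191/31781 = 7351821972/31781=   2^2*3^2*11^1*17^1*43^1*61^(- 1 )* 109^1*233^1 * 521^(- 1 ) 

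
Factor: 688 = 2^4*43^1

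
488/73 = 488/73  =  6.68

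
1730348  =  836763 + 893585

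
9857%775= 557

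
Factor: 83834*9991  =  2^1*97^1*103^1 * 167^1*251^1 = 837585494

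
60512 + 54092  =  114604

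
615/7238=615/7238 = 0.08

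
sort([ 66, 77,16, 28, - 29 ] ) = [ - 29, 16,28,66,77 ] 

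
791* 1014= 802074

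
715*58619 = 41912585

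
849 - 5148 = - 4299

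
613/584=1 + 29/584= 1.05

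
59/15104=1/256 = 0.00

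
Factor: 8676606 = 2^1 *3^1*479^1*3019^1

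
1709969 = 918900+791069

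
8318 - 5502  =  2816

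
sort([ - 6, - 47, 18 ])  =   [- 47, - 6, 18 ] 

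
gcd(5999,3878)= 7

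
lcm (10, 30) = 30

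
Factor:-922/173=  -  2^1 * 173^( - 1 )*461^1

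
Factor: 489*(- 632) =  - 309048 = - 2^3 * 3^1 * 79^1 * 163^1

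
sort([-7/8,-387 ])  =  [  -  387, - 7/8]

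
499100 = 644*775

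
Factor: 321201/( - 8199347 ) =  - 3^2*13^ ( - 1 ) * 89^1*401^1*630719^(-1 ) 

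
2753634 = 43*64038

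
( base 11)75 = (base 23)3d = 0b1010010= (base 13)64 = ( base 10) 82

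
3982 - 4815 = - 833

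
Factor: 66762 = 2^1*3^2*3709^1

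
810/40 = 20+1/4  =  20.25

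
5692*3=17076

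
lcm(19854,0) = 0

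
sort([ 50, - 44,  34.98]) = [  -  44, 34.98,50] 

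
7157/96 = 74  +  53/96 = 74.55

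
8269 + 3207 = 11476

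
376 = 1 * 376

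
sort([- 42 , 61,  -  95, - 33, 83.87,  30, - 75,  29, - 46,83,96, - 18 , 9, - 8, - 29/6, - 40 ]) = [ - 95 , - 75, - 46,-42, - 40, - 33, - 18,  -  8, - 29/6, 9, 29,30 , 61,83,83.87,96 ] 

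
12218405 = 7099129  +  5119276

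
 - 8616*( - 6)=51696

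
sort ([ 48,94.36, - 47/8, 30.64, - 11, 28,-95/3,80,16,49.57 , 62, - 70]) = [ - 70, - 95/3, - 11, - 47/8, 16,28,  30.64,48,49.57 , 62, 80, 94.36]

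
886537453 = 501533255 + 385004198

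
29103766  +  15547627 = 44651393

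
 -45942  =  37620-83562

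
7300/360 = 365/18 = 20.28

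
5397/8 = 674+5/8=674.62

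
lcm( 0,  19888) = 0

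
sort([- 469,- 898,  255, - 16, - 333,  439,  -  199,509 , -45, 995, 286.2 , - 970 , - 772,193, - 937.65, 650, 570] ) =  [ - 970, - 937.65,  -  898, - 772, -469, - 333, - 199, - 45, - 16,  193, 255, 286.2, 439,509, 570,650, 995]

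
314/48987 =314/48987 = 0.01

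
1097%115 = 62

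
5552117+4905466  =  10457583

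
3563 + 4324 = 7887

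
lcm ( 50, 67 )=3350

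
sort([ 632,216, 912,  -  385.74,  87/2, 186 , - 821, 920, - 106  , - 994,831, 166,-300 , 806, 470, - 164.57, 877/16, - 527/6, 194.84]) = [ - 994, - 821, - 385.74, - 300, - 164.57, - 106, - 527/6, 87/2, 877/16, 166, 186, 194.84, 216, 470,632, 806, 831, 912, 920 ]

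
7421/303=7421/303 =24.49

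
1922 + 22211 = 24133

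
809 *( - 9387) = -7594083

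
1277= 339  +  938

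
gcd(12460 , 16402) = 2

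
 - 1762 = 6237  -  7999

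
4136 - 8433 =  - 4297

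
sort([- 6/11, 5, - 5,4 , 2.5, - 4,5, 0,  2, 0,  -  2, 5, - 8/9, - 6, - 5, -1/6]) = [ - 6, - 5, - 5, - 4, - 2, - 8/9,- 6/11, - 1/6,0, 0, 2, 2.5, 4, 5, 5,5]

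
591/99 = 197/33  =  5.97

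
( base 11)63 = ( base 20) 39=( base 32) 25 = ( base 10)69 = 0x45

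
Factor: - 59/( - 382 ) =2^( - 1 ) * 59^1 * 191^(- 1 )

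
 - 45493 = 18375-63868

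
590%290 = 10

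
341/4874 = 341/4874 = 0.07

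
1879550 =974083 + 905467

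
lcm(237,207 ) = 16353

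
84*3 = 252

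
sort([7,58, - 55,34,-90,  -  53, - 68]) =[ - 90 , - 68 , - 55, - 53 , 7, 34, 58 ] 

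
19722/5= 3944+2/5 = 3944.40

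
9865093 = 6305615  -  -3559478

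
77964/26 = 2998 + 8/13 = 2998.62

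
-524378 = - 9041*58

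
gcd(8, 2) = 2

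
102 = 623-521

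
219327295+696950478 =916277773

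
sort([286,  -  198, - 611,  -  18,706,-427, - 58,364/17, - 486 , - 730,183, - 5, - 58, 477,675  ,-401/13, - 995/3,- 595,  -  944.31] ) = [ - 944.31,- 730,-611, - 595,-486,  -  427, - 995/3, - 198, - 58, - 58, -401/13, - 18 , - 5, 364/17 , 183,286,477,675,706]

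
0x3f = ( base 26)2B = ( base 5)223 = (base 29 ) 25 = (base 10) 63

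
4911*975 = 4788225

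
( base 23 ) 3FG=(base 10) 1948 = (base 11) 1511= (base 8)3634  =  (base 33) 1q1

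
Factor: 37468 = 2^2*17^1*19^1 *29^1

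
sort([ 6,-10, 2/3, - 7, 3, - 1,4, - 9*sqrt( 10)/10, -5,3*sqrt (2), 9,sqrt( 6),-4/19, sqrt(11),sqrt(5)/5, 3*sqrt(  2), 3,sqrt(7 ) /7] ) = [ - 10, - 7, - 5,-9*sqrt( 10)/10,  -  1, - 4/19, sqrt (7) /7, sqrt(5) /5, 2/3,sqrt ( 6 ),3,3,  sqrt(11),4, 3 * sqrt(2), 3*sqrt( 2 ),6,9]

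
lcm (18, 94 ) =846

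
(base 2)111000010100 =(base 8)7024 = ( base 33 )3a7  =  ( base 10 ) 3604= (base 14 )1456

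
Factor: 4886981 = 11^1*444271^1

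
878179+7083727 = 7961906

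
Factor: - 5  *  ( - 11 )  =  5^1*11^1=55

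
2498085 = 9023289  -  6525204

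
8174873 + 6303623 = 14478496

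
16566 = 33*502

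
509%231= 47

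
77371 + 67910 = 145281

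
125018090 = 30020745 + 94997345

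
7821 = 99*79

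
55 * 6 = 330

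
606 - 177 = 429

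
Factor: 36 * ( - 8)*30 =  - 2^6*3^3*5^1=- 8640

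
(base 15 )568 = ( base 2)10011000111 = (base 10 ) 1223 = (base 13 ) 731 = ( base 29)1D5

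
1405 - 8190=-6785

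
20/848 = 5/212 = 0.02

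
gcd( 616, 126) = 14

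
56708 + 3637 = 60345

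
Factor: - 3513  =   - 3^1 * 1171^1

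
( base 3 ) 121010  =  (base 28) ff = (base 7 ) 1161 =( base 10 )435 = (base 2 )110110011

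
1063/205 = 1063/205 = 5.19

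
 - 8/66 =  - 4/33 = -0.12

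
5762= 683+5079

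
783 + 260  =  1043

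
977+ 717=1694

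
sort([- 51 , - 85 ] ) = [-85,-51 ] 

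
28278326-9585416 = 18692910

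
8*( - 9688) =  - 77504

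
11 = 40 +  - 29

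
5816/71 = 5816/71 = 81.92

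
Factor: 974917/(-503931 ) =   -  3^(-1)*17^(- 1 )*41^ (-1)*67^1*241^( - 1 ) * 14551^1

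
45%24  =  21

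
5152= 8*644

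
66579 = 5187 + 61392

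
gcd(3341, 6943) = 1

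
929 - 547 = 382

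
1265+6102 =7367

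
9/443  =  9/443 = 0.02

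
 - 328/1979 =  - 1 + 1651/1979 = - 0.17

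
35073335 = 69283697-34210362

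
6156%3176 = 2980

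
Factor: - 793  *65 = -51545 = -5^1*13^2* 61^1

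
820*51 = 41820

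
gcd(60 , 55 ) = 5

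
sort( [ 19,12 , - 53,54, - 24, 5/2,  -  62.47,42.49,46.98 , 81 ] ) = [ - 62.47 ,-53, - 24,  5/2,12, 19,42.49,46.98, 54, 81 ]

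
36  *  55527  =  1998972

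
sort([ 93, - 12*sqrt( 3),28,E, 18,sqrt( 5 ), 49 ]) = [ - 12*sqrt(3 ),sqrt(5 ),E, 18,28,49, 93 ]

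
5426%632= 370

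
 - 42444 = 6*( - 7074)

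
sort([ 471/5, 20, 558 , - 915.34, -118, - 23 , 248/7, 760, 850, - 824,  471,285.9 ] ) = [ - 915.34, - 824, - 118, - 23, 20,248/7,471/5, 285.9, 471,558 , 760, 850 ] 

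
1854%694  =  466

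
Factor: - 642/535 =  - 2^1*3^1*5^(  -  1 )  =  -6/5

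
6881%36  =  5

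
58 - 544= - 486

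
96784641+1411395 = 98196036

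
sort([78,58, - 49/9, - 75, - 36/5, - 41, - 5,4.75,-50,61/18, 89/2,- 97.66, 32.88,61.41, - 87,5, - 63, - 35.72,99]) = [ - 97.66, -87,-75, - 63,  -  50,-41, - 35.72, - 36/5  , - 49/9, - 5,61/18,4.75,5,32.88, 89/2,58,  61.41,78,99 ]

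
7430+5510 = 12940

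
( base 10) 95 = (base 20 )4f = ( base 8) 137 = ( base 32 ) 2V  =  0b1011111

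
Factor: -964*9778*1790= - 2^4 * 5^1*179^1*241^1 * 4889^1= - 16872525680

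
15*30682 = 460230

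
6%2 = 0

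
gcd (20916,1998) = 18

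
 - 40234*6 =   -  241404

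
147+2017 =2164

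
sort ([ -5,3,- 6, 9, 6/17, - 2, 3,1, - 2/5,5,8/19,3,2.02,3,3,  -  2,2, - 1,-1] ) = [- 6, - 5, -2, - 2, - 1, - 1,-2/5,6/17,8/19,1, 2,2.02, 3, 3,3, 3,  3,5,9]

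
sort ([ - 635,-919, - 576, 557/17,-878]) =[ - 919, -878, - 635, - 576 , 557/17 ]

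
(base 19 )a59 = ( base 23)70b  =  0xE82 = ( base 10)3714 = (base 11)2877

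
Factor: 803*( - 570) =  - 457710 = -2^1*3^1*5^1*11^1*19^1  *73^1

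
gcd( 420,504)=84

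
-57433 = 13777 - 71210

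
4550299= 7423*613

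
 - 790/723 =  - 790/723 = - 1.09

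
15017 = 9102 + 5915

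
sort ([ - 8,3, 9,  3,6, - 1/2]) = [-8, -1/2,3, 3,6,9 ]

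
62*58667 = 3637354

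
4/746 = 2/373 = 0.01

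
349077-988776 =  -639699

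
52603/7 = 52603/7  =  7514.71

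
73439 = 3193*23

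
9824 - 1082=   8742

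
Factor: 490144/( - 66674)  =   - 272/37 = - 2^4*17^1*37^ ( - 1) 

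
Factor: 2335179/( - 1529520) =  - 2^( - 4)*5^( - 1 )*7^1*11^2*919^1*6373^( - 1 ) = - 778393/509840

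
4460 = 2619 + 1841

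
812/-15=-55 + 13/15 = -54.13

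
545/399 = 545/399 = 1.37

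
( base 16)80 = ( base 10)128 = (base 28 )4g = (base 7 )242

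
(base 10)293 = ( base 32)95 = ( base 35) 8D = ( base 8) 445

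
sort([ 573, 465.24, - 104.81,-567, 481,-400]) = [ - 567,-400, - 104.81, 465.24,481 , 573 ]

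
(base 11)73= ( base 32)2G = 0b1010000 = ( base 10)80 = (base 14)5a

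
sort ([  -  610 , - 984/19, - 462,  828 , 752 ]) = [-610 ,-462 ,-984/19, 752,828 ]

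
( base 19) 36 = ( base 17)3c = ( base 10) 63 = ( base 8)77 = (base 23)2h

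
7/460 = 7/460 = 0.02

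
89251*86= 7675586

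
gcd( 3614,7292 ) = 2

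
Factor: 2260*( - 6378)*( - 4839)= 2^3*3^2*5^1*  113^1*1063^1*1613^1 = 69750700920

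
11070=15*738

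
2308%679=271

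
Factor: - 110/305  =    -  22/61  =  - 2^1*11^1*61^( - 1 )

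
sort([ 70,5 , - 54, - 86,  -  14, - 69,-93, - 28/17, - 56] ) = [  -  93, -86, - 69, - 56, - 54,-14, - 28/17, 5, 70]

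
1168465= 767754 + 400711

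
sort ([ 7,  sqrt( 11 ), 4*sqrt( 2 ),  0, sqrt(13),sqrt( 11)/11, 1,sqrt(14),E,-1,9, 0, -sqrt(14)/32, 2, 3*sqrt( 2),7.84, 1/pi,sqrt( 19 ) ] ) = [-1,-sqrt ( 14)/32, 0, 0, sqrt(11)/11, 1/pi,1, 2, E , sqrt( 11), sqrt(13), sqrt( 14 ), 3*sqrt( 2),sqrt( 19 ),4*sqrt(2 ) , 7 , 7.84,9] 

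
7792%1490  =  342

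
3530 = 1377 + 2153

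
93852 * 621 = 58282092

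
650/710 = 65/71 = 0.92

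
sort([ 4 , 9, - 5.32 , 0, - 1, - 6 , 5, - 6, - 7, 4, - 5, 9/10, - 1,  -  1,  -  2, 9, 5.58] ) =[ - 7, - 6, - 6, - 5.32, - 5, - 2, - 1,-1, - 1,  0, 9/10, 4, 4, 5, 5.58, 9,9]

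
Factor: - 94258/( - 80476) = 2^ ( - 1)*11^ (-1 )*  31^( - 1)*59^( -1)*47129^1 = 47129/40238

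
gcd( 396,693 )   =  99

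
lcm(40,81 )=3240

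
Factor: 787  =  787^1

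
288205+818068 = 1106273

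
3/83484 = 1/27828 = 0.00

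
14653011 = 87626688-72973677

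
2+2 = 4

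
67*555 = 37185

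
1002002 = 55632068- 54630066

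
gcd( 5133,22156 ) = 29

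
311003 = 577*539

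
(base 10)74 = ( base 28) 2i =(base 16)4a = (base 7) 134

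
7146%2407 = 2332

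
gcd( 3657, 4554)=69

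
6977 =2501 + 4476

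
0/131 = 0 = 0.00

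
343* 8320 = 2853760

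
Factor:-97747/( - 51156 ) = 2^( - 2)*3^( - 2)* 7^(-2 )*13^1*29^(-1 )*73^1*103^1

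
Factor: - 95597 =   -  95597^1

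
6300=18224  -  11924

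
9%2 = 1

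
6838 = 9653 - 2815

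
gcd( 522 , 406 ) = 58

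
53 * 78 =4134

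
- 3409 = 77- 3486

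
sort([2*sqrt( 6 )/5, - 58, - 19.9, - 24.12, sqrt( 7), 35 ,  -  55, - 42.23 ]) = [ - 58, - 55, - 42.23, - 24.12, - 19.9, 2*sqrt(6 )/5,sqrt( 7), 35 ]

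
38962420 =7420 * 5251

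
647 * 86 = 55642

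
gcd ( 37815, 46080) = 15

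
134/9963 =134/9963 = 0.01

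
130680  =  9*14520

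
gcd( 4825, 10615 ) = 965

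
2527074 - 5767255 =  - 3240181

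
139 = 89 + 50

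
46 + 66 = 112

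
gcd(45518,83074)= 2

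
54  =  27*2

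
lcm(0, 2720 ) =0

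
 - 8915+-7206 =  -16121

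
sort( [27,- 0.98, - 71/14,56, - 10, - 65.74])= [ - 65.74, - 10,  -  71/14,-0.98, 27,56]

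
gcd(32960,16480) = 16480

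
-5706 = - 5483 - 223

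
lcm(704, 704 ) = 704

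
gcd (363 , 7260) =363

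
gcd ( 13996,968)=4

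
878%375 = 128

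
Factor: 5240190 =2^1*3^1*5^1*174673^1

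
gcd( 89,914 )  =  1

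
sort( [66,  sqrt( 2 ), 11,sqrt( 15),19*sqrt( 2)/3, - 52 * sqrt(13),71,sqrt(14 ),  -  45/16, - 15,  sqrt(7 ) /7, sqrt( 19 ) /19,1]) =[ - 52*sqrt(13 ), - 15,-45/16, sqrt ( 19) /19, sqrt( 7 )/7,  1, sqrt( 2),  sqrt( 14),sqrt (15 ),19*sqrt( 2)/3,11 , 66, 71 ]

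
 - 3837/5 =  - 768 + 3/5 =- 767.40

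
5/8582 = 5/8582 = 0.00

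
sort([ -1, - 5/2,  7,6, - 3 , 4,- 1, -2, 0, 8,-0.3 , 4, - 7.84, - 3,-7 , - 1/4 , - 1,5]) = [ - 7.84,  -  7, - 3, -3 , - 5/2,  -  2 ,-1, - 1, - 1, - 0.3 , - 1/4,  0,4, 4,  5, 6, 7,8]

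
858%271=45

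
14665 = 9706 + 4959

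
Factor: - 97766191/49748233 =  -  19^1*2377^( - 1)*20929^ ( - 1 )*5145589^1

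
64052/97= 660 + 32/97 = 660.33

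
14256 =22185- 7929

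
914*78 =71292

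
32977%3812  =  2481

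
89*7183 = 639287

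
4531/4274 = 4531/4274  =  1.06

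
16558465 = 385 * 43009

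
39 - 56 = -17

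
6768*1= 6768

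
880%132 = 88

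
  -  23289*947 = -22054683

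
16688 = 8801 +7887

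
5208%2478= 252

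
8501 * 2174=18481174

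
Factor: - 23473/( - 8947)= 23^( - 1 )*389^(-1) * 23473^1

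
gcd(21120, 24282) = 6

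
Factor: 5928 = 2^3*3^1*13^1*19^1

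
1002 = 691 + 311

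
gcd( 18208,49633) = 1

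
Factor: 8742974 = 2^1 * 59^1* 74093^1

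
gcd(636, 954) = 318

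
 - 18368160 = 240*( - 76534) 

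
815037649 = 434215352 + 380822297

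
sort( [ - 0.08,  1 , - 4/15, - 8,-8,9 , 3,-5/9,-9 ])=[ - 9, - 8, - 8 ,- 5/9, - 4/15,  -  0.08, 1, 3,9 ]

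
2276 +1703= 3979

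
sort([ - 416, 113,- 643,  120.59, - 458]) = [  -  643,-458, - 416,113,120.59 ]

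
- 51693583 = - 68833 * 751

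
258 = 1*258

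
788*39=30732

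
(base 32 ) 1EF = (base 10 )1487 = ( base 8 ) 2717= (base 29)1M8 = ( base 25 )29C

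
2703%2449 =254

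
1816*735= 1334760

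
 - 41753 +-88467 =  - 130220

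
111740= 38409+73331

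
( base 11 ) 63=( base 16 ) 45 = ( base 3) 2120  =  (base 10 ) 69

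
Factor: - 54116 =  - 2^2*83^1 * 163^1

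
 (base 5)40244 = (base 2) 101000001110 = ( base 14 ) d1c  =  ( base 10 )2574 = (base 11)1A30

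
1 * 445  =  445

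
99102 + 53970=153072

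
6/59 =6/59 = 0.10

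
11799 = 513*23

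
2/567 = 2/567  =  0.00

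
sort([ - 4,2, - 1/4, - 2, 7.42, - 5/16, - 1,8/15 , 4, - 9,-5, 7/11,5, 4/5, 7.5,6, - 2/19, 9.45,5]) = [ - 9, - 5, - 4  , - 2,  -  1,  -  5/16, - 1/4,-2/19, 8/15, 7/11,4/5,2,4,  5 , 5, 6,7.42, 7.5, 9.45]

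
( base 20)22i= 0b1101011010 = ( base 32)QQ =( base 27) 14L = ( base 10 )858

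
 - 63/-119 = 9/17 = 0.53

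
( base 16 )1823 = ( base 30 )6PT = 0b1100000100011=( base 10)6179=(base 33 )5m8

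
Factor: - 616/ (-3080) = 1/5= 5^( - 1)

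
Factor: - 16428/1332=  - 37/3 =-3^( - 1)*37^1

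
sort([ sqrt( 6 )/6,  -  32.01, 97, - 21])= [ - 32.01, - 21, sqrt( 6)/6, 97]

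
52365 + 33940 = 86305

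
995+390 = 1385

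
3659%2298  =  1361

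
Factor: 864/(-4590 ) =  - 2^4*5^(-1 ) * 17^( - 1) = -16/85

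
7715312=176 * 43837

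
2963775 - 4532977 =- 1569202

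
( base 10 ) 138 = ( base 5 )1023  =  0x8a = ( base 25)5d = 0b10001010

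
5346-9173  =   - 3827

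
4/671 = 4/671  =  0.01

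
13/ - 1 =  - 13  +  0/1 =- 13.00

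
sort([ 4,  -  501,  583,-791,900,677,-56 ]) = [-791,-501, - 56, 4, 583, 677,900] 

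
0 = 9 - 9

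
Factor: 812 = 2^2*7^1  *29^1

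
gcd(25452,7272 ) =3636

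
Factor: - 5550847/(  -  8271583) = 29^ (-1)*73^1*76039^1*285227^( - 1 )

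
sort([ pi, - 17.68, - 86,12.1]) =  [ - 86, -17.68, pi,12.1 ]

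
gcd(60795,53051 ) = 1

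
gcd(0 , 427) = 427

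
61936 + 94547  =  156483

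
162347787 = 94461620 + 67886167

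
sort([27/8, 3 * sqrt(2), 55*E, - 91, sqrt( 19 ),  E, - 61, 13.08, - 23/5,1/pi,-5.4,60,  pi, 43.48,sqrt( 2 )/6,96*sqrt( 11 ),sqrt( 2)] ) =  [- 91, - 61, - 5.4,-23/5, sqrt( 2 )/6,  1/pi, sqrt( 2 ) , E , pi, 27/8 , 3  *  sqrt( 2 ) , sqrt( 19 ), 13.08,43.48, 60,  55*E,96*sqrt( 11)] 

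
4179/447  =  9 + 52/149 =9.35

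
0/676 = 0= 0.00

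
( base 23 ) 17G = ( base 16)2c2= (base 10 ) 706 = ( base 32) M2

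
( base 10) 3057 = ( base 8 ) 5761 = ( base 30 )3br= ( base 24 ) 579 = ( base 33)2ql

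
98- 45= 53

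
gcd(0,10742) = 10742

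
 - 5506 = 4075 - 9581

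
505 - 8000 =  - 7495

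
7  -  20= - 13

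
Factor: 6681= 3^1* 17^1*131^1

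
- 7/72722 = - 1 + 72715/72722 = - 0.00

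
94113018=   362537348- 268424330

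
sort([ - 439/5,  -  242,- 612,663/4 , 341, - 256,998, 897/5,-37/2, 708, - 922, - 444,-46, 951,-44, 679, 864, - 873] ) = [ - 922,-873, - 612,-444,  -  256, - 242,-439/5 ,-46,  -  44,  -  37/2, 663/4, 897/5,341,679  ,  708, 864, 951,998]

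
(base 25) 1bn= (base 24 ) 1eb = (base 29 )12O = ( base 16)39B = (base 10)923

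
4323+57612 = 61935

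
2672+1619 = 4291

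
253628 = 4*63407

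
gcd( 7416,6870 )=6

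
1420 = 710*2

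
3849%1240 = 129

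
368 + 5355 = 5723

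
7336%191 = 78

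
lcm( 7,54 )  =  378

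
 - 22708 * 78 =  - 1771224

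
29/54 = 29/54 = 0.54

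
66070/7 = 66070/7 = 9438.57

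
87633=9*9737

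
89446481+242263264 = 331709745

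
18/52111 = 18/52111 = 0.00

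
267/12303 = 89/4101 = 0.02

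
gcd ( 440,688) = 8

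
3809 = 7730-3921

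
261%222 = 39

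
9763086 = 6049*1614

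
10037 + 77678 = 87715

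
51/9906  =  17/3302  =  0.01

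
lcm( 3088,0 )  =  0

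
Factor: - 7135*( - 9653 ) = 5^1 * 7^2*197^1*1427^1 = 68874155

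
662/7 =662/7=94.57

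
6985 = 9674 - 2689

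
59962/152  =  29981/76= 394.49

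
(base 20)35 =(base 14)49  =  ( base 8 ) 101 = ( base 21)32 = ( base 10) 65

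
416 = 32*13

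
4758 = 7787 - 3029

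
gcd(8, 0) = 8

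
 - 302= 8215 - 8517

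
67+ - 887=  -  820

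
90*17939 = 1614510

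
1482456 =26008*57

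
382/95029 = 382/95029 = 0.00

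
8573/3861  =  8573/3861 = 2.22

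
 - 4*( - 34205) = 136820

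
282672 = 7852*36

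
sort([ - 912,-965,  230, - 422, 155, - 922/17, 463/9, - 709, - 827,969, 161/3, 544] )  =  [- 965, - 912 , - 827, - 709, - 422 , -922/17, 463/9,161/3,155,230, 544, 969]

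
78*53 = 4134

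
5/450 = 1/90 = 0.01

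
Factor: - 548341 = -97^1*5653^1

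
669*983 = 657627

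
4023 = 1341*3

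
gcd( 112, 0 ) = 112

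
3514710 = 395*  8898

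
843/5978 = 843/5978 = 0.14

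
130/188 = 65/94=0.69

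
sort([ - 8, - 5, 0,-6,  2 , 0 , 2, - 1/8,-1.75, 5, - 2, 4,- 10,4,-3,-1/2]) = [ - 10,-8, - 6, - 5,-3 ,- 2, - 1.75,-1/2,-1/8,0, 0,2,  2 , 4,4,5]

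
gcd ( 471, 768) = 3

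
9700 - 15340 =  - 5640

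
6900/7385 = 1380/1477= 0.93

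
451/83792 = 451/83792 = 0.01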